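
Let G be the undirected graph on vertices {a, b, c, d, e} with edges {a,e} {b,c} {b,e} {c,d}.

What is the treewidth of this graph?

1

A width-1 tree decomposition is:
Bags: B1 = {a, e}  B2 = {b, e}  B3 = {b, c}  B4 = {c, d}
Tree: B1–B2, B2–B3, B3–B4
Each bag holds 2 vertices, so the decomposition has width 1, which upper-bounds the treewidth. G has an edge, so its treewidth is at least 1. Hence tw(G) = 1 exactly.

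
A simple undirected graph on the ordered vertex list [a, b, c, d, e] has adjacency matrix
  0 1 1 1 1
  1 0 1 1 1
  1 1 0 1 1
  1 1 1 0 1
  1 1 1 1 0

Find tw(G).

A width-4 tree decomposition is:
Bags: B1 = {a, b, c, d, e}
Tree: (single bag)
A single bag containing all 5 vertices is trivially a valid decomposition of width 4. For the lower bound, the 5 vertices {a, b, c, d, e} are pairwise adjacent, and any tree decomposition puts a clique entirely inside one bag — forcing width ≥ 4. Combining the bounds, tw(G) = 4.

4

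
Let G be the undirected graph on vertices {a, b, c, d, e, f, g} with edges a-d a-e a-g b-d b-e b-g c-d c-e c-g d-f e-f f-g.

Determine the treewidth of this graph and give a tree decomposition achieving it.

The largest bag has 4 vertices, giving width 3; this decomposition certifies tw(G) ≤ 3. For the lower bound: the 4 vertex sets {f,g}, {a,e}, {d}, {c} are disjoint, each induces a connected subgraph, and every pair is joined by at least one edge of G. Contracting each set to a single vertex therefore yields K_{4} as a minor, and since treewidth is minor-monotone, tw(G) ≥ tw(K_{4}) = 3. The upper and lower bounds meet at 3, so that is the treewidth.

Treewidth 3.
Bags: B1 = {d, e, f, g}  B2 = {a, d, e, g}  B3 = {c, d, e, g}  B4 = {b, d, e, g}
Tree: B1–B2, B2–B3, B3–B4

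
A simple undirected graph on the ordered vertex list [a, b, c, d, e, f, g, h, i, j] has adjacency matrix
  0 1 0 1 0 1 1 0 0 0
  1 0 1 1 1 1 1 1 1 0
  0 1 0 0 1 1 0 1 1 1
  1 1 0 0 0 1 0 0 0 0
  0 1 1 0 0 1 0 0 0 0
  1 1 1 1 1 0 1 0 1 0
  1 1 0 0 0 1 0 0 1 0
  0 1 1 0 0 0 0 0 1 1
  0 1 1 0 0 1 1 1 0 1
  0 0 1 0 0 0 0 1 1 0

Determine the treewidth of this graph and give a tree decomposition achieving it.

Treewidth 3.
One optimal decomposition is:
Bags: B1 = {b, c, h, i}  B2 = {b, c, f, i}  B3 = {b, f, g, i}  B4 = {a, b, f, g}  B5 = {c, h, i, j}  B6 = {b, c, e, f}  B7 = {a, b, d, f}
Tree: B1–B2, B2–B3, B3–B4, B1–B5, B2–B6, B4–B7

The largest bag has 4 vertices, giving width 3; this decomposition certifies tw(G) ≤ 3. Conversely, {c, h, i, j} is a clique of size 4, and the vertices of any clique must share a bag in every tree decomposition; so some bag has ≥ 4 vertices and tw(G) ≥ 3. Combining the bounds, tw(G) = 3.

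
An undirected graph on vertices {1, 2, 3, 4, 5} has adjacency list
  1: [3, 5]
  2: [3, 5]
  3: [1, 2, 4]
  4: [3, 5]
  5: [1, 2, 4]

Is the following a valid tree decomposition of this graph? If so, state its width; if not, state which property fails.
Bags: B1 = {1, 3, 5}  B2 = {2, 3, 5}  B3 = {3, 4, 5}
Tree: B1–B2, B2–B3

Vertex coverage: the bags together contain {1, 2, 3, 4, 5}, the full vertex set. Edge coverage: each edge of G has both endpoints in at least one bag. Running intersection: for every vertex, the bags containing it form a connected subtree. All three properties hold, so this is a valid tree decomposition of width max|bag| − 1 = 2, and hence tw(G) ≤ 2.

Yes; width 2.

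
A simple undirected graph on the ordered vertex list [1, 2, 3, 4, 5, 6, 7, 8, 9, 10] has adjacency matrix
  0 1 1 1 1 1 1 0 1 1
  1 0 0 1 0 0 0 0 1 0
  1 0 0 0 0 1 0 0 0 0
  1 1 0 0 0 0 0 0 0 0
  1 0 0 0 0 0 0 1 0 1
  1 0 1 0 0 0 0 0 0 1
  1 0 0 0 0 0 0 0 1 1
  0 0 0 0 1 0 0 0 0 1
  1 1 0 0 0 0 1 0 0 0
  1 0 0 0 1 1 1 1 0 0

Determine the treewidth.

A width-2 tree decomposition is:
Bags: B1 = {1, 7, 10}  B2 = {1, 7, 9}  B3 = {1, 5, 10}  B4 = {1, 6, 10}  B5 = {1, 3, 6}  B6 = {1, 2, 9}  B7 = {5, 8, 10}  B8 = {1, 2, 4}
Tree: B1–B2, B1–B3, B1–B4, B4–B5, B2–B6, B3–B7, B6–B8
Every bag has size at most 3, so the width is 3 − 1 = 2 and tw(G) ≤ 2. On the other hand G contains the 3-clique {5, 8, 10}. A clique must lie in a single bag of any decomposition, so no decomposition can have width below 2. Combining the bounds, tw(G) = 2.

2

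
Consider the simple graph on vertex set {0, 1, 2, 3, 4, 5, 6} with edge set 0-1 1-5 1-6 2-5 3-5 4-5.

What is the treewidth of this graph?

1

A width-1 tree decomposition is:
Bags: B1 = {1, 6}  B2 = {1, 5}  B3 = {4, 5}  B4 = {3, 5}  B5 = {0, 1}  B6 = {2, 5}
Tree: B1–B2, B2–B3, B2–B4, B1–B5, B3–B6
Every bag has size at most 2, so the width is 2 − 1 = 1 and tw(G) ≤ 1. Any graph with an edge has treewidth ≥ 1, and G has the edge 6–1. Therefore the treewidth is 1.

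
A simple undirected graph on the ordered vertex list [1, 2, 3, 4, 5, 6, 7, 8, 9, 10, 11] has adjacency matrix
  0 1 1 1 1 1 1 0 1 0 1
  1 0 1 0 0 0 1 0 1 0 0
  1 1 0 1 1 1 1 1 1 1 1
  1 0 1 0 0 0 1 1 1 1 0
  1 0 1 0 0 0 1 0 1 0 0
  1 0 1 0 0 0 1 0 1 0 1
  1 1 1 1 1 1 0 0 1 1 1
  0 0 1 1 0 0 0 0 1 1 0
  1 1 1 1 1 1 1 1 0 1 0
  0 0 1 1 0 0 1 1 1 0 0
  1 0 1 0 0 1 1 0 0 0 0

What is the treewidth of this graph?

A width-4 tree decomposition is:
Bags: B1 = {3, 4, 7, 9, 10}  B2 = {1, 3, 4, 7, 9}  B3 = {3, 4, 8, 9, 10}  B4 = {1, 3, 6, 7, 9}  B5 = {1, 2, 3, 7, 9}  B6 = {1, 3, 6, 7, 11}  B7 = {1, 3, 5, 7, 9}
Tree: B1–B2, B1–B3, B2–B4, B2–B5, B4–B6, B4–B7
Each bag holds 5 vertices, so the decomposition has width 4, which upper-bounds the treewidth. For the lower bound, the 5 vertices {3, 4, 8, 9, 10} are pairwise adjacent, and any tree decomposition puts a clique entirely inside one bag — forcing width ≥ 4. Therefore the treewidth is 4.

4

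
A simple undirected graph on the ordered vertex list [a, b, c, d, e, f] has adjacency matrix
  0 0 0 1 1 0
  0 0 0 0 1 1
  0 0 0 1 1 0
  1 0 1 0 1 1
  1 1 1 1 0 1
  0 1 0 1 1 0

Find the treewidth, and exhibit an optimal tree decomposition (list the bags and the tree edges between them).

Each bag holds 3 vertices, so the decomposition has width 2, which upper-bounds the treewidth. On the other hand G contains the 3-clique {a, d, e}. A clique must lie in a single bag of any decomposition, so no decomposition can have width below 2. The upper and lower bounds meet at 2, so that is the treewidth.

Treewidth 2.
Bags: B1 = {b, e, f}  B2 = {d, e, f}  B3 = {a, d, e}  B4 = {c, d, e}
Tree: B1–B2, B2–B3, B3–B4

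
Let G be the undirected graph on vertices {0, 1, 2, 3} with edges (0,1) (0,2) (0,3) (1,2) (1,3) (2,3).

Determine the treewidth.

3

A width-3 tree decomposition is:
Bags: B1 = {0, 1, 2, 3}
Tree: (single bag)
A single bag containing all 4 vertices is trivially a valid decomposition of width 3. For the lower bound, the 4 vertices {0, 1, 2, 3} are pairwise adjacent, and any tree decomposition puts a clique entirely inside one bag — forcing width ≥ 3. Therefore the treewidth is 3.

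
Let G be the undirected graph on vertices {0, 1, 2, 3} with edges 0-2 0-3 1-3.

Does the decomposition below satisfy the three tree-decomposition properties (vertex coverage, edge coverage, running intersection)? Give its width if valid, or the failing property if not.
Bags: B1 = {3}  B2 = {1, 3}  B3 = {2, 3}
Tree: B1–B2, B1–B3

A tree decomposition must satisfy three properties: every vertex lies in some bag; for every edge, both endpoints lie together in some bag; and for every vertex, the bags containing it form a connected subtree. Here vertex 0 appears in no bag, so the decomposition is invalid.

No — vertex 0 appears in no bag.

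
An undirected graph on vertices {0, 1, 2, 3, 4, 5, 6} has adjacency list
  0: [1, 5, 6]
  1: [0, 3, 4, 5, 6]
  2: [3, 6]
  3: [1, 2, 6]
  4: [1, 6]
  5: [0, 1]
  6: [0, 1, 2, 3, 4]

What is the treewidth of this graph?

A width-2 tree decomposition is:
Bags: B1 = {1, 3, 6}  B2 = {0, 1, 6}  B3 = {1, 4, 6}  B4 = {0, 1, 5}  B5 = {2, 3, 6}
Tree: B1–B2, B1–B3, B2–B4, B1–B5
The largest bag has 3 vertices, giving width 2; this decomposition certifies tw(G) ≤ 2. For the lower bound, the 3 vertices {0, 1, 5} are pairwise adjacent, and any tree decomposition puts a clique entirely inside one bag — forcing width ≥ 2. Combining the bounds, tw(G) = 2.

2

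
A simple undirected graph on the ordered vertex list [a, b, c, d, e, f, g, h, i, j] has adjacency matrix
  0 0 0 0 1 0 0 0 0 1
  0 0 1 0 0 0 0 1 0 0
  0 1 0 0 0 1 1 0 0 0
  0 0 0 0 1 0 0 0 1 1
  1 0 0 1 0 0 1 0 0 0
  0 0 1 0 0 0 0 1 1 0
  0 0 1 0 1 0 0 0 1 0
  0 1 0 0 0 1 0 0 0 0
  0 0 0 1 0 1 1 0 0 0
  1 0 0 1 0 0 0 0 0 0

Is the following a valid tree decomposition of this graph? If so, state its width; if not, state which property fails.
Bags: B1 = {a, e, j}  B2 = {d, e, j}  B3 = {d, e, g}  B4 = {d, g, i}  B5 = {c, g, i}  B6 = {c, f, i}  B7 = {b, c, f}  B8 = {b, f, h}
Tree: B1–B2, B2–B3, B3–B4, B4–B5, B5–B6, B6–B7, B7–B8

Yes; width 2.

Checking the three conditions: (i) the bags cover all of {a, b, c, d, e, f, g, h, i, j}; (ii) for each edge, some bag contains both endpoints; (iii) the bags containing any fixed vertex form a subtree. All hold, so the decomposition is valid with width 3 − 1 = 2.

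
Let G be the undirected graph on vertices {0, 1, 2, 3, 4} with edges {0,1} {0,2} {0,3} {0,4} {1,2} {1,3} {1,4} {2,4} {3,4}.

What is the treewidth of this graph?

3

A width-3 tree decomposition is:
Bags: B1 = {0, 1, 2, 4}  B2 = {0, 1, 3, 4}
Tree: B1–B2
Each bag holds 4 vertices, so the decomposition has width 3, which upper-bounds the treewidth. On the other hand G contains the 4-clique {0, 1, 2, 4}. A clique must lie in a single bag of any decomposition, so no decomposition can have width below 3. The upper and lower bounds meet at 3, so that is the treewidth.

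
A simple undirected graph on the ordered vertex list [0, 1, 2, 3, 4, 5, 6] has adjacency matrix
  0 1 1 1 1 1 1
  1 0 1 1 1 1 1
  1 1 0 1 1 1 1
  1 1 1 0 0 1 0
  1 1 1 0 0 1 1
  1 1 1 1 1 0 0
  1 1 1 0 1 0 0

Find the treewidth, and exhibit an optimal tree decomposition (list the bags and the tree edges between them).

Treewidth 4.
Bags: B1 = {0, 1, 2, 4, 5}  B2 = {0, 1, 2, 3, 5}  B3 = {0, 1, 2, 4, 6}
Tree: B1–B2, B1–B3

Every bag has size at most 5, so the width is 5 − 1 = 4 and tw(G) ≤ 4. For the lower bound, the 5 vertices {0, 1, 2, 3, 5} are pairwise adjacent, and any tree decomposition puts a clique entirely inside one bag — forcing width ≥ 4. Hence tw(G) = 4 exactly.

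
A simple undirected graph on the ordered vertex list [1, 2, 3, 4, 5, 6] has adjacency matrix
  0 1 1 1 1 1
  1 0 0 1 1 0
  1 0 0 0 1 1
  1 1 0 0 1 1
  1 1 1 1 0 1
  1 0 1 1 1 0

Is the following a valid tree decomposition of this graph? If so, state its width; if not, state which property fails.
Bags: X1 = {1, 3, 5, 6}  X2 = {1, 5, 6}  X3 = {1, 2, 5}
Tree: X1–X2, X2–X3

No — vertex 4 appears in no bag.

A tree decomposition must satisfy three properties: every vertex lies in some bag; for every edge, both endpoints lie together in some bag; and for every vertex, the bags containing it form a connected subtree. Here vertex 4 appears in no bag, so the decomposition is invalid.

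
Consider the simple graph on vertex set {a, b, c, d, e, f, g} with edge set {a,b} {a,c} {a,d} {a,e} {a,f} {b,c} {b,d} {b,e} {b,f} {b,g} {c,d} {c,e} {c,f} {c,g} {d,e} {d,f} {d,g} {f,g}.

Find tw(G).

A width-4 tree decomposition is:
Bags: B1 = {a, b, c, d, e}  B2 = {a, b, c, d, f}  B3 = {b, c, d, f, g}
Tree: B1–B2, B2–B3
The largest bag has 5 vertices, giving width 4; this decomposition certifies tw(G) ≤ 4. Conversely, {a, b, c, d, e} is a clique of size 5, and the vertices of any clique must share a bag in every tree decomposition; so some bag has ≥ 5 vertices and tw(G) ≥ 4. Therefore the treewidth is 4.

4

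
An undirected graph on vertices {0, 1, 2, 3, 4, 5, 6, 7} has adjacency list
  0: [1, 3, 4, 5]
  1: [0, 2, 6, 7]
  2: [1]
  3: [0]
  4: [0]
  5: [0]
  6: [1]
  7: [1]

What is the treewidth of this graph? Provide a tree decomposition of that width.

Every bag has size at most 2, so the width is 2 − 1 = 1 and tw(G) ≤ 1. G has an edge, so its treewidth is at least 1. Therefore the treewidth is 1.

Treewidth 1.
One such decomposition:
Bags: B1 = {0, 5}  B2 = {0, 1}  B3 = {0, 4}  B4 = {1, 2}  B5 = {1, 6}  B6 = {0, 3}  B7 = {1, 7}
Tree: B1–B2, B2–B3, B2–B4, B2–B5, B3–B6, B4–B7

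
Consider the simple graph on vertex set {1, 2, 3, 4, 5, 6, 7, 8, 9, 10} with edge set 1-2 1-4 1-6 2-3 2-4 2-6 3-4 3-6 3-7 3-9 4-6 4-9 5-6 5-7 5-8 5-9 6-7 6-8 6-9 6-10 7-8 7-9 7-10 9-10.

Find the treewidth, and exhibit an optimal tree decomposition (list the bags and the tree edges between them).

Treewidth 3.
One optimal decomposition is:
Bags: B1 = {3, 4, 6, 9}  B2 = {2, 3, 4, 6}  B3 = {3, 6, 7, 9}  B4 = {5, 6, 7, 9}  B5 = {1, 2, 4, 6}  B6 = {5, 6, 7, 8}  B7 = {6, 7, 9, 10}
Tree: B1–B2, B1–B3, B3–B4, B2–B5, B4–B6, B4–B7

Each bag holds 4 vertices, so the decomposition has width 3, which upper-bounds the treewidth. For the lower bound, the 4 vertices {1, 2, 4, 6} are pairwise adjacent, and any tree decomposition puts a clique entirely inside one bag — forcing width ≥ 3. The upper and lower bounds meet at 3, so that is the treewidth.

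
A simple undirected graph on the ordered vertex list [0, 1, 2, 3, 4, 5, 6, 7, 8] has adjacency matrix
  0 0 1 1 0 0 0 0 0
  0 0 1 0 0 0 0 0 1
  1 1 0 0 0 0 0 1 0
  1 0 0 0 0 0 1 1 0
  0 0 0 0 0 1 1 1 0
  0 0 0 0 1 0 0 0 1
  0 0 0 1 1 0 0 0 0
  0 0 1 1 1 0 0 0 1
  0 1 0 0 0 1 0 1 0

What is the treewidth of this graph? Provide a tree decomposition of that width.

Treewidth 3.
One optimal decomposition is:
Bags: B1 = {4, 5, 6, 8}  B2 = {4, 6, 7, 8}  B3 = {3, 6, 7, 8}  B4 = {1, 3, 7, 8}  B5 = {1, 2, 3, 7}  B6 = {0, 1, 2, 3}
Tree: B1–B2, B2–B3, B3–B4, B4–B5, B5–B6

Every bag has size at most 4, so the width is 4 − 1 = 3 and tw(G) ≤ 3. For the lower bound: the 4 vertex sets {4,5,6}, {8}, {7}, {0,1,2,3} are disjoint, each induces a connected subgraph, and every pair is joined by at least one edge of G. Contracting each set to a single vertex therefore yields K_{4} as a minor, and since treewidth is minor-monotone, tw(G) ≥ tw(K_{4}) = 3. Therefore the treewidth is 3.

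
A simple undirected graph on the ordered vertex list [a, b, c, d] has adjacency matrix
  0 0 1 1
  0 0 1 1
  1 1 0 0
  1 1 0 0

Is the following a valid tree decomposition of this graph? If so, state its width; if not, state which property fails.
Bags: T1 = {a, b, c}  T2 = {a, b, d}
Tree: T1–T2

Yes; width 2.

Every vertex of G appears in some bag (union = {a, b, c, d}); every edge is covered by a bag; and for each vertex v the set of bags containing v is connected in the bag tree. The decomposition is therefore valid. The largest bag has 3 vertices, so the width is 2.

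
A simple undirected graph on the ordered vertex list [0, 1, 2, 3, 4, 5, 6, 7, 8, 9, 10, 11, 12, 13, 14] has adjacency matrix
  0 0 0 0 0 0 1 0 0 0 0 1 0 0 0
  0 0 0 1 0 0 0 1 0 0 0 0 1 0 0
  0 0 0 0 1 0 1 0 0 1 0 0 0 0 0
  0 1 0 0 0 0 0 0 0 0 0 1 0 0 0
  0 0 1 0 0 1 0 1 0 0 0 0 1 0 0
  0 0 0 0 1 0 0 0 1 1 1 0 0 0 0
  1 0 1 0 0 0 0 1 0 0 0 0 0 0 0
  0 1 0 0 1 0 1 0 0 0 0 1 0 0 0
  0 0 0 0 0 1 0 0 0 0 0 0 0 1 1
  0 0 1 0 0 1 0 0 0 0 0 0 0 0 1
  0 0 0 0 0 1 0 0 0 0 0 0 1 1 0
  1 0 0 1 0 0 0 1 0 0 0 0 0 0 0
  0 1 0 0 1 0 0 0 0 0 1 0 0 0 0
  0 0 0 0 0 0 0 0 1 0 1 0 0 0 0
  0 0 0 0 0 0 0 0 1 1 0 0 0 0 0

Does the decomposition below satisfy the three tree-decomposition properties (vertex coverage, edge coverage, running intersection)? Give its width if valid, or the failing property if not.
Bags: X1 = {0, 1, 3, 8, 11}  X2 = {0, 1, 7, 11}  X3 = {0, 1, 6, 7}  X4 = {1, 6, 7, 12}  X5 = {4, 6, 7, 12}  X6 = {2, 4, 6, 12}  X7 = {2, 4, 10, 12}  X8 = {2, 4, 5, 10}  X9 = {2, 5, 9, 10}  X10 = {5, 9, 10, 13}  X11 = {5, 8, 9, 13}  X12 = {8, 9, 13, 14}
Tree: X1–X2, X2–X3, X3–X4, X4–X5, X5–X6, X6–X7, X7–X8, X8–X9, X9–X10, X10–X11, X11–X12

No — bags containing vertex 8 are not connected in the tree.

A tree decomposition must satisfy three properties: every vertex lies in some bag; for every edge, both endpoints lie together in some bag; and for every vertex, the bags containing it form a connected subtree. Here bags containing vertex 8 are not connected in the tree, so the decomposition is invalid.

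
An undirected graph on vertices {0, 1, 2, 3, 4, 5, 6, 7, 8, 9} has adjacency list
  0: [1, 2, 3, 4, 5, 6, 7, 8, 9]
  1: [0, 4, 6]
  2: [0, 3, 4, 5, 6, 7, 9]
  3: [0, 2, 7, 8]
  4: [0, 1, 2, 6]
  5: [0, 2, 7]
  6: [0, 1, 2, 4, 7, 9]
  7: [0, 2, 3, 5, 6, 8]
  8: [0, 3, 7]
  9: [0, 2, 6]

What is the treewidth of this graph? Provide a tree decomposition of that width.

Treewidth 3.
Bags: B1 = {0, 2, 4, 6}  B2 = {0, 2, 6, 9}  B3 = {0, 1, 4, 6}  B4 = {0, 2, 6, 7}  B5 = {0, 2, 3, 7}  B6 = {0, 3, 7, 8}  B7 = {0, 2, 5, 7}
Tree: B1–B2, B1–B3, B2–B4, B4–B5, B5–B6, B5–B7

Every bag has size at most 4, so the width is 4 − 1 = 3 and tw(G) ≤ 3. Conversely, {0, 3, 7, 8} is a clique of size 4, and the vertices of any clique must share a bag in every tree decomposition; so some bag has ≥ 4 vertices and tw(G) ≥ 3. Hence tw(G) = 3 exactly.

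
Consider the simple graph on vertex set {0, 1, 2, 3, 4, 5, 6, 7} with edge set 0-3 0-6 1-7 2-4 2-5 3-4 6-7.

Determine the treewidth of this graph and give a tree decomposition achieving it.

Every bag has size at most 2, so the width is 2 − 1 = 1 and tw(G) ≤ 1. G has an edge, so its treewidth is at least 1. Combining the bounds, tw(G) = 1.

Treewidth 1.
One such decomposition:
Bags: B1 = {2, 5}  B2 = {2, 4}  B3 = {3, 4}  B4 = {0, 3}  B5 = {0, 6}  B6 = {6, 7}  B7 = {1, 7}
Tree: B1–B2, B2–B3, B3–B4, B4–B5, B5–B6, B6–B7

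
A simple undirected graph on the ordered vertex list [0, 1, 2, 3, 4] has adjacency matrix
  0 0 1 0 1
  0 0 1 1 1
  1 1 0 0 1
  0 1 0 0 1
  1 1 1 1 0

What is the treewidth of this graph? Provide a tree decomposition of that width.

Treewidth 2.
One such decomposition:
Bags: B1 = {1, 3, 4}  B2 = {1, 2, 4}  B3 = {0, 2, 4}
Tree: B1–B2, B2–B3

The largest bag has 3 vertices, giving width 2; this decomposition certifies tw(G) ≤ 2. On the other hand G contains the 3-clique {0, 2, 4}. A clique must lie in a single bag of any decomposition, so no decomposition can have width below 2. Therefore the treewidth is 2.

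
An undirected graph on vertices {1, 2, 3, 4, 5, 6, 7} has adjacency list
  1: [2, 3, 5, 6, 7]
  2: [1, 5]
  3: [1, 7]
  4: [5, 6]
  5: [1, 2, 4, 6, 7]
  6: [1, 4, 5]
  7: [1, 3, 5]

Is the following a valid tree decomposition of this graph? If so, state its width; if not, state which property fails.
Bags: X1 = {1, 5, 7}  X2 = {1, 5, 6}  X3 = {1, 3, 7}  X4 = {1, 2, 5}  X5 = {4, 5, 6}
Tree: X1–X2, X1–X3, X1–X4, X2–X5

Yes; width 2.

Checking the three conditions: (i) the bags cover all of {1, 2, 3, 4, 5, 6, 7}; (ii) for each edge, some bag contains both endpoints; (iii) the bags containing any fixed vertex form a subtree. All hold, so the decomposition is valid with width 3 − 1 = 2.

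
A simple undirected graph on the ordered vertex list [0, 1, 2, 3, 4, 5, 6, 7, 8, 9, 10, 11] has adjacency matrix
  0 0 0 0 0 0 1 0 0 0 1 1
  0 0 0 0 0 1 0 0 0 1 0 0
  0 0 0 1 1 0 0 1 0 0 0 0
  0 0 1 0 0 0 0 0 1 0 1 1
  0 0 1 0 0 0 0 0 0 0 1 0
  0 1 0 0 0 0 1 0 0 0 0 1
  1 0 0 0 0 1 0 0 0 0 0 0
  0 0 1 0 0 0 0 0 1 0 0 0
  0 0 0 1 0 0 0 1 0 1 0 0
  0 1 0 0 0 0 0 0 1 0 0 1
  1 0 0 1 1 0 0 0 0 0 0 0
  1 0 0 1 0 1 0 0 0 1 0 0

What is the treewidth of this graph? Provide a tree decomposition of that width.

Every bag has size at most 4, so the width is 4 − 1 = 3 and tw(G) ≤ 3. For the lower bound: the 4 vertex sets {2,4,7}, {8}, {3}, {0,9,10,11} are disjoint, each induces a connected subgraph, and every pair is joined by at least one edge of G. Contracting each set to a single vertex therefore yields K_{4} as a minor, and since treewidth is minor-monotone, tw(G) ≥ tw(K_{4}) = 3. The upper and lower bounds meet at 3, so that is the treewidth.

Treewidth 3.
One such decomposition:
Bags: B1 = {2, 4, 7, 8}  B2 = {2, 3, 4, 8}  B3 = {3, 4, 8, 10}  B4 = {3, 8, 9, 10}  B5 = {3, 9, 10, 11}  B6 = {0, 9, 10, 11}  B7 = {0, 1, 9, 11}  B8 = {0, 1, 5, 11}  B9 = {0, 1, 5, 6}
Tree: B1–B2, B2–B3, B3–B4, B4–B5, B5–B6, B6–B7, B7–B8, B8–B9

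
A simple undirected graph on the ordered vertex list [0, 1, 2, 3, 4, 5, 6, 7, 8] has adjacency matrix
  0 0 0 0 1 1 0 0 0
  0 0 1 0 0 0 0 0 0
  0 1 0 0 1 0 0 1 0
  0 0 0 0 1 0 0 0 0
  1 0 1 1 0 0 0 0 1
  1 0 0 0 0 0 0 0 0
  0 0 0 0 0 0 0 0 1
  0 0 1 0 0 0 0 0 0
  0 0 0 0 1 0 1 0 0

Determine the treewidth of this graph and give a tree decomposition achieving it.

Treewidth 1.
One such decomposition:
Bags: B1 = {0, 4}  B2 = {2, 4}  B3 = {3, 4}  B4 = {1, 2}  B5 = {2, 7}  B6 = {4, 8}  B7 = {0, 5}  B8 = {6, 8}
Tree: B1–B2, B2–B3, B2–B4, B2–B5, B3–B6, B1–B7, B6–B8

The largest bag has 2 vertices, giving width 1; this decomposition certifies tw(G) ≤ 1. Since G has at least one edge (e.g. 4–0), it is not an edgeless graph, so tw(G) ≥ 1. Hence tw(G) = 1 exactly.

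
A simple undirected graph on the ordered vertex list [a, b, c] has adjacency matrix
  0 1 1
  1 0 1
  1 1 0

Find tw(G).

A width-2 tree decomposition is:
Bags: B1 = {a, b, c}
Tree: (single bag)
A single bag containing all 3 vertices is trivially a valid decomposition of width 2. For the lower bound, the 3 vertices {a, b, c} are pairwise adjacent, and any tree decomposition puts a clique entirely inside one bag — forcing width ≥ 2. The upper and lower bounds meet at 2, so that is the treewidth.

2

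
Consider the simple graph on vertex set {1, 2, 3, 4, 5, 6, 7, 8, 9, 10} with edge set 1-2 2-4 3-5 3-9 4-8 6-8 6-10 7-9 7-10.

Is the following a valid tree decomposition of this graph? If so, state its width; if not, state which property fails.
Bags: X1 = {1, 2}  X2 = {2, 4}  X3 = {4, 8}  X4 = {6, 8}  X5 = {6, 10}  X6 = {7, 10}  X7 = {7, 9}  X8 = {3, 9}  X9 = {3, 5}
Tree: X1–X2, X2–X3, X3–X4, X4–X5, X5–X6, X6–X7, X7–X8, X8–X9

Every vertex of G appears in some bag (union = {1, 2, 3, 4, 5, 6, 7, 8, 9, 10}); every edge is covered by a bag; and for each vertex v the set of bags containing v is connected in the bag tree. The decomposition is therefore valid. The largest bag has 2 vertices, so the width is 1.

Yes; width 1.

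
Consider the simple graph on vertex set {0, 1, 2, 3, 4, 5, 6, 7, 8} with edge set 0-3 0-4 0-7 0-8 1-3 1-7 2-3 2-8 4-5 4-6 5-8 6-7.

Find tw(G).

3

A width-3 tree decomposition is:
Bags: B1 = {1, 2, 3, 8}  B2 = {0, 1, 3, 8}  B3 = {0, 1, 7, 8}  B4 = {0, 5, 7, 8}  B5 = {0, 4, 5, 7}  B6 = {4, 5, 6, 7}
Tree: B1–B2, B2–B3, B3–B4, B4–B5, B5–B6
The largest bag has 4 vertices, giving width 3; this decomposition certifies tw(G) ≤ 3. For the lower bound: the 4 vertex sets {1,2,3}, {8}, {0}, {4,5,6,7} are disjoint, each induces a connected subgraph, and every pair is joined by at least one edge of G. Contracting each set to a single vertex therefore yields K_{4} as a minor, and since treewidth is minor-monotone, tw(G) ≥ tw(K_{4}) = 3. Hence tw(G) = 3 exactly.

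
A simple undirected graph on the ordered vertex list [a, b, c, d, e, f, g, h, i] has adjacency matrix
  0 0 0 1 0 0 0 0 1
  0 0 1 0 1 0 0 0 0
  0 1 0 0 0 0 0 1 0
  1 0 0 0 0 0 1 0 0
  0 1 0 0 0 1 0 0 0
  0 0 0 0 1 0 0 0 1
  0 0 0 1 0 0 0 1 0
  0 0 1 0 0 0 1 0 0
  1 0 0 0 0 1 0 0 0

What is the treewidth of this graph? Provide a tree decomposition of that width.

Treewidth 2.
Bags: B1 = {a, d, g}  B2 = {a, g, h}  B3 = {a, c, h}  B4 = {a, b, c}  B5 = {a, b, e}  B6 = {a, e, f}  B7 = {a, f, i}
Tree: B1–B2, B2–B3, B3–B4, B4–B5, B5–B6, B6–B7

Each bag holds 3 vertices, so the decomposition has width 2, which upper-bounds the treewidth. Since a–d–g–h–c–b–e–f–i–a is a cycle in G, G is not acyclic. Forests are exactly the graphs of treewidth ≤ 1, so tw(G) ≥ 2. Combining the bounds, tw(G) = 2.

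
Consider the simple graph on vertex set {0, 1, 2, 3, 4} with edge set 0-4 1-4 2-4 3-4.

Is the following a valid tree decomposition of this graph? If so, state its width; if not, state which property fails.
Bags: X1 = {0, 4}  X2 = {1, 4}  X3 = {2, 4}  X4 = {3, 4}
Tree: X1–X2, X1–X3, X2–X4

Yes; width 1.

Vertex coverage: the bags together contain {0, 1, 2, 3, 4}, the full vertex set. Edge coverage: each edge of G has both endpoints in at least one bag. Running intersection: for every vertex, the bags containing it form a connected subtree. All three properties hold, so this is a valid tree decomposition of width max|bag| − 1 = 1, and hence tw(G) ≤ 1.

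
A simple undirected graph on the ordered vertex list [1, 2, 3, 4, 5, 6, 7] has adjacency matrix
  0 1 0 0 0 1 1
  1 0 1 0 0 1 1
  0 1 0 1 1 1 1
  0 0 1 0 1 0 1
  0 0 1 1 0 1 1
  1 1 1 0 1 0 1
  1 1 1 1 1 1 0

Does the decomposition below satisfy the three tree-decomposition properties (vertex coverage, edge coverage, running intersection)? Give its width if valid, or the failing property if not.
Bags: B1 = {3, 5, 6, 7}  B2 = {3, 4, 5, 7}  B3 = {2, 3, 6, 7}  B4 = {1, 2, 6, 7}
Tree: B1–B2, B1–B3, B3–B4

Every vertex of G appears in some bag (union = {1, 2, 3, 4, 5, 6, 7}); every edge is covered by a bag; and for each vertex v the set of bags containing v is connected in the bag tree. The decomposition is therefore valid. The largest bag has 4 vertices, so the width is 3.

Yes; width 3.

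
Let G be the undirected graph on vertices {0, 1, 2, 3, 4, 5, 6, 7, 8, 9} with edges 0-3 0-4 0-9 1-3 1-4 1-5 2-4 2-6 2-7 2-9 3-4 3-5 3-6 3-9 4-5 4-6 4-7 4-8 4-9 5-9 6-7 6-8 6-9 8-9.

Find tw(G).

3

A width-3 tree decomposition is:
Bags: B1 = {0, 3, 4, 9}  B2 = {3, 4, 6, 9}  B3 = {3, 4, 5, 9}  B4 = {4, 6, 8, 9}  B5 = {1, 3, 4, 5}  B6 = {2, 4, 6, 9}  B7 = {2, 4, 6, 7}
Tree: B1–B2, B1–B3, B2–B4, B3–B5, B4–B6, B6–B7
Each bag holds 4 vertices, so the decomposition has width 3, which upper-bounds the treewidth. On the other hand G contains the 4-clique {1, 3, 4, 5}. A clique must lie in a single bag of any decomposition, so no decomposition can have width below 3. Hence tw(G) = 3 exactly.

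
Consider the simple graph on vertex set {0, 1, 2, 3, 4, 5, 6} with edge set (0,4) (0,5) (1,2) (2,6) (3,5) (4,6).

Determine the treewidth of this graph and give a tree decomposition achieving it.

Treewidth 1.
Bags: B1 = {1, 2}  B2 = {2, 6}  B3 = {4, 6}  B4 = {0, 4}  B5 = {0, 5}  B6 = {3, 5}
Tree: B1–B2, B2–B3, B3–B4, B4–B5, B5–B6

Every bag has size at most 2, so the width is 2 − 1 = 1 and tw(G) ≤ 1. Since G has at least one edge (e.g. 1–2), it is not an edgeless graph, so tw(G) ≥ 1. Hence tw(G) = 1 exactly.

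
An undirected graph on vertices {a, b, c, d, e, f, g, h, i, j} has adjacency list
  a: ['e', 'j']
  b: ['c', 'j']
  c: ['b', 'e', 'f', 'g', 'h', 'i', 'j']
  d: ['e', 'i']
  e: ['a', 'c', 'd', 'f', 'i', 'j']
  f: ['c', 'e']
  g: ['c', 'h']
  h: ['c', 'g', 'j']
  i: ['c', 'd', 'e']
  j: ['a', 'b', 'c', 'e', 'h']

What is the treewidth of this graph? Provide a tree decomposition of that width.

Treewidth 2.
One optimal decomposition is:
Bags: B1 = {c, e, f}  B2 = {c, e, j}  B3 = {c, h, j}  B4 = {c, e, i}  B5 = {c, g, h}  B6 = {a, e, j}  B7 = {b, c, j}  B8 = {d, e, i}
Tree: B1–B2, B2–B3, B2–B4, B3–B5, B2–B6, B3–B7, B4–B8

The largest bag has 3 vertices, giving width 2; this decomposition certifies tw(G) ≤ 2. On the other hand G contains the 3-clique {d, e, i}. A clique must lie in a single bag of any decomposition, so no decomposition can have width below 2. The upper and lower bounds meet at 2, so that is the treewidth.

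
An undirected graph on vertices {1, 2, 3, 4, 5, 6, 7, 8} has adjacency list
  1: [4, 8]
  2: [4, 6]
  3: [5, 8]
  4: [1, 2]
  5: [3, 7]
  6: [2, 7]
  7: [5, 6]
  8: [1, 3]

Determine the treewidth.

2

A width-2 tree decomposition is:
Bags: B1 = {3, 5, 7}  B2 = {3, 6, 7}  B3 = {2, 3, 6}  B4 = {2, 3, 4}  B5 = {1, 3, 4}  B6 = {1, 3, 8}
Tree: B1–B2, B2–B3, B3–B4, B4–B5, B5–B6
Each bag holds 3 vertices, so the decomposition has width 2, which upper-bounds the treewidth. For the lower bound, G contains the cycle 3–5–7–6–2–4–1–8–3, so G is not a forest; only forests have treewidth ≤ 1, hence tw(G) ≥ 2. Hence tw(G) = 2 exactly.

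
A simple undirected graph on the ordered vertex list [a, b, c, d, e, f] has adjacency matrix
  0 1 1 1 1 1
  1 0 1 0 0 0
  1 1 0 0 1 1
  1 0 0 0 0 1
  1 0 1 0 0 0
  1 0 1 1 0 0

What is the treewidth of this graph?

A width-2 tree decomposition is:
Bags: B1 = {a, b, c}  B2 = {a, c, f}  B3 = {a, d, f}  B4 = {a, c, e}
Tree: B1–B2, B2–B3, B1–B4
The largest bag has 3 vertices, giving width 2; this decomposition certifies tw(G) ≤ 2. On the other hand G contains the 3-clique {a, d, f}. A clique must lie in a single bag of any decomposition, so no decomposition can have width below 2. Therefore the treewidth is 2.

2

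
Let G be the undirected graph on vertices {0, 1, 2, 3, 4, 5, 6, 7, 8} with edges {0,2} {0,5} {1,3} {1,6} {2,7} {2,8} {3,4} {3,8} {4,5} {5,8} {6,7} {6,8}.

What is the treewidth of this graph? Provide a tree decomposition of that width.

Treewidth 3.
One optimal decomposition is:
Bags: B1 = {0, 2, 4, 5}  B2 = {2, 4, 5, 8}  B3 = {2, 3, 4, 8}  B4 = {2, 3, 7, 8}  B5 = {3, 6, 7, 8}  B6 = {1, 3, 6, 7}
Tree: B1–B2, B2–B3, B3–B4, B4–B5, B5–B6

Every bag has size at most 4, so the width is 4 − 1 = 3 and tw(G) ≤ 3. For the lower bound: the 4 vertex sets {0,4,5}, {2}, {8}, {1,3,6,7} are disjoint, each induces a connected subgraph, and every pair is joined by at least one edge of G. Contracting each set to a single vertex therefore yields K_{4} as a minor, and since treewidth is minor-monotone, tw(G) ≥ tw(K_{4}) = 3. The upper and lower bounds meet at 3, so that is the treewidth.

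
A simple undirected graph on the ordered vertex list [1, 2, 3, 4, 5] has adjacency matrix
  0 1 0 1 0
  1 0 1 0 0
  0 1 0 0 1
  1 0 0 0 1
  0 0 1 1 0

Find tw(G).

2

A width-2 tree decomposition is:
Bags: B1 = {2, 3, 5}  B2 = {2, 4, 5}  B3 = {1, 2, 4}
Tree: B1–B2, B2–B3
Each bag holds 3 vertices, so the decomposition has width 2, which upper-bounds the treewidth. Since 2–3–5–4–1–2 is a cycle in G, G is not acyclic. Forests are exactly the graphs of treewidth ≤ 1, so tw(G) ≥ 2. Hence tw(G) = 2 exactly.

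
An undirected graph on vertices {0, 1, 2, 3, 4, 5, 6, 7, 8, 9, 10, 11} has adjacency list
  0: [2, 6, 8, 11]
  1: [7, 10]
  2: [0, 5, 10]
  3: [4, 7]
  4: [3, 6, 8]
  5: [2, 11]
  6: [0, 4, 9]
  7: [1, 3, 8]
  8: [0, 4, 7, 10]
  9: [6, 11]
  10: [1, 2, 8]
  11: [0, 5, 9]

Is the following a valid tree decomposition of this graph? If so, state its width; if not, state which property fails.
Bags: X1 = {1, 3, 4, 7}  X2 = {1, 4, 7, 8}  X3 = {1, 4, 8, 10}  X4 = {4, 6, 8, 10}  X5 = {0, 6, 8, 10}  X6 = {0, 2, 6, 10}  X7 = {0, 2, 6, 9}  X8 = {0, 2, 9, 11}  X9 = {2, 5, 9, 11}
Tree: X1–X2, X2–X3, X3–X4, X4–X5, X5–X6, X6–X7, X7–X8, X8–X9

Yes; width 3.

Vertex coverage: the bags together contain {0, 1, 2, 3, 4, 5, 6, 7, 8, 9, 10, 11}, the full vertex set. Edge coverage: each edge of G has both endpoints in at least one bag. Running intersection: for every vertex, the bags containing it form a connected subtree. All three properties hold, so this is a valid tree decomposition of width max|bag| − 1 = 3, and hence tw(G) ≤ 3.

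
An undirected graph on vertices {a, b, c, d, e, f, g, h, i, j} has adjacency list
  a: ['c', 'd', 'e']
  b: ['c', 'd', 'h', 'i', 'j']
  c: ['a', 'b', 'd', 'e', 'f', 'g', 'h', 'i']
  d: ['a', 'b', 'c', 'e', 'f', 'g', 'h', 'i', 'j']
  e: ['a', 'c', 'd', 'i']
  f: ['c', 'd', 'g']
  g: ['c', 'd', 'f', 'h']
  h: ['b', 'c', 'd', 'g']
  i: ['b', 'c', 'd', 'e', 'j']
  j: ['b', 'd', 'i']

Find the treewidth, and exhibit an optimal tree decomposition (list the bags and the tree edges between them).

Treewidth 3.
One optimal decomposition is:
Bags: B1 = {b, c, d, h}  B2 = {c, d, g, h}  B3 = {b, c, d, i}  B4 = {c, d, f, g}  B5 = {c, d, e, i}  B6 = {b, d, i, j}  B7 = {a, c, d, e}
Tree: B1–B2, B1–B3, B2–B4, B3–B5, B3–B6, B5–B7

Each bag holds 4 vertices, so the decomposition has width 3, which upper-bounds the treewidth. For the lower bound, the 4 vertices {b, d, i, j} are pairwise adjacent, and any tree decomposition puts a clique entirely inside one bag — forcing width ≥ 3. Hence tw(G) = 3 exactly.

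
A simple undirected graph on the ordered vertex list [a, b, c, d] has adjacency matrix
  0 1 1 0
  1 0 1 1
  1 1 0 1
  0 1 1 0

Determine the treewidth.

2

A width-2 tree decomposition is:
Bags: B1 = {a, b, c}  B2 = {b, c, d}
Tree: B1–B2
Every bag has size at most 3, so the width is 3 − 1 = 2 and tw(G) ≤ 2. For the lower bound, the 3 vertices {b, c, d} are pairwise adjacent, and any tree decomposition puts a clique entirely inside one bag — forcing width ≥ 2. Therefore the treewidth is 2.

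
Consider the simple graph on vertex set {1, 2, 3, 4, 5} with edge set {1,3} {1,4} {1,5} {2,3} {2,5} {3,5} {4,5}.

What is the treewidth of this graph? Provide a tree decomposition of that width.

Treewidth 2.
One such decomposition:
Bags: B1 = {1, 3, 5}  B2 = {2, 3, 5}  B3 = {1, 4, 5}
Tree: B1–B2, B1–B3

Every bag has size at most 3, so the width is 3 − 1 = 2 and tw(G) ≤ 2. On the other hand G contains the 3-clique {1, 3, 5}. A clique must lie in a single bag of any decomposition, so no decomposition can have width below 2. Therefore the treewidth is 2.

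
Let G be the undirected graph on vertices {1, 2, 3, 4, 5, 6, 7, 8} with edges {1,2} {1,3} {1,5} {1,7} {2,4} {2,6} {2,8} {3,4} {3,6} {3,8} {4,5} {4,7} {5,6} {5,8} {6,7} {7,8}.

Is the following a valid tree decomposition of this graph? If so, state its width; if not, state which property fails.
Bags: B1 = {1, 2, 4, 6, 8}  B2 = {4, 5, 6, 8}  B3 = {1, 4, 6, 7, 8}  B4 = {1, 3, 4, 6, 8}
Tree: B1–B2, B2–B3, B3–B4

No — edge (1,5) lies in no bag.

A tree decomposition must satisfy three properties: every vertex lies in some bag; for every edge, both endpoints lie together in some bag; and for every vertex, the bags containing it form a connected subtree. Here edge (1,5) lies in no bag, so the decomposition is invalid.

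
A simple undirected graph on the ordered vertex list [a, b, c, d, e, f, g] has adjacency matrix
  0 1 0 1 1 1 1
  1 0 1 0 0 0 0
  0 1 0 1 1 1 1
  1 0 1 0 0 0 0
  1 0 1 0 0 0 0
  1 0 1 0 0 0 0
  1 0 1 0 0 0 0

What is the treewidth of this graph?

2

A width-2 tree decomposition is:
Bags: B1 = {a, b, c}  B2 = {a, c, g}  B3 = {a, c, f}  B4 = {a, c, d}  B5 = {a, c, e}
Tree: B1–B2, B2–B3, B3–B4, B4–B5
The largest bag has 3 vertices, giving width 2; this decomposition certifies tw(G) ≤ 2. For the lower bound, G contains the cycle c–b–a–g–c, so G is not a forest; only forests have treewidth ≤ 1, hence tw(G) ≥ 2. Therefore the treewidth is 2.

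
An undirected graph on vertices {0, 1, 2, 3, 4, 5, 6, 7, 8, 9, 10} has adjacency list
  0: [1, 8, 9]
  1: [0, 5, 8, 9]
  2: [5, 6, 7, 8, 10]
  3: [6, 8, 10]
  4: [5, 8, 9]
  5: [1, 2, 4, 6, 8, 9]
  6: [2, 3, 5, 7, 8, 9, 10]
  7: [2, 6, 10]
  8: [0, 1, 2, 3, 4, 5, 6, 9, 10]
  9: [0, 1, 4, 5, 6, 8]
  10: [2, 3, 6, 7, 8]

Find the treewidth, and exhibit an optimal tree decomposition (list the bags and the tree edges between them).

Treewidth 3.
Bags: B1 = {2, 5, 6, 8}  B2 = {5, 6, 8, 9}  B3 = {1, 5, 8, 9}  B4 = {2, 6, 8, 10}  B5 = {0, 1, 8, 9}  B6 = {4, 5, 8, 9}  B7 = {3, 6, 8, 10}  B8 = {2, 6, 7, 10}
Tree: B1–B2, B2–B3, B1–B4, B3–B5, B2–B6, B4–B7, B4–B8

The largest bag has 4 vertices, giving width 3; this decomposition certifies tw(G) ≤ 3. On the other hand G contains the 4-clique {0, 1, 8, 9}. A clique must lie in a single bag of any decomposition, so no decomposition can have width below 3. The upper and lower bounds meet at 3, so that is the treewidth.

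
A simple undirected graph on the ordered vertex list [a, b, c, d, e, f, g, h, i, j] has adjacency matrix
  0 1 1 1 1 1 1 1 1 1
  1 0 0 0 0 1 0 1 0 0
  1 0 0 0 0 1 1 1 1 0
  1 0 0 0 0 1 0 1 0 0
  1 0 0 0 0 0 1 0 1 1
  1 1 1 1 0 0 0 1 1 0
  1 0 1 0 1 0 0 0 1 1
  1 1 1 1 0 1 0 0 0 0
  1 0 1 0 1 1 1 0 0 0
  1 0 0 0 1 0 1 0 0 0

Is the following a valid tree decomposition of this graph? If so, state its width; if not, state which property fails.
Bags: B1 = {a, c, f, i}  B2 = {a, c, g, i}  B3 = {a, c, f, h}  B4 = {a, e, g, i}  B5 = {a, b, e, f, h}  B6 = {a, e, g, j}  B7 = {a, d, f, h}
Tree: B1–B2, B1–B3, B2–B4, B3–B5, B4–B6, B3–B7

No — bags containing vertex e are not connected in the tree.

A tree decomposition must satisfy three properties: every vertex lies in some bag; for every edge, both endpoints lie together in some bag; and for every vertex, the bags containing it form a connected subtree. Here bags containing vertex e are not connected in the tree, so the decomposition is invalid.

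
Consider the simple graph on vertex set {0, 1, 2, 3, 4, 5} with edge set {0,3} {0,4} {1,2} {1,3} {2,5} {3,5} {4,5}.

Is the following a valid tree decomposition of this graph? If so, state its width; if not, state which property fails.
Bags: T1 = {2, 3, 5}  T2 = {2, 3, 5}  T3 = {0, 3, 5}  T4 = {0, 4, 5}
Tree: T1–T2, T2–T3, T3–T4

No — vertex 1 appears in no bag.

A tree decomposition must satisfy three properties: every vertex lies in some bag; for every edge, both endpoints lie together in some bag; and for every vertex, the bags containing it form a connected subtree. Here vertex 1 appears in no bag, so the decomposition is invalid.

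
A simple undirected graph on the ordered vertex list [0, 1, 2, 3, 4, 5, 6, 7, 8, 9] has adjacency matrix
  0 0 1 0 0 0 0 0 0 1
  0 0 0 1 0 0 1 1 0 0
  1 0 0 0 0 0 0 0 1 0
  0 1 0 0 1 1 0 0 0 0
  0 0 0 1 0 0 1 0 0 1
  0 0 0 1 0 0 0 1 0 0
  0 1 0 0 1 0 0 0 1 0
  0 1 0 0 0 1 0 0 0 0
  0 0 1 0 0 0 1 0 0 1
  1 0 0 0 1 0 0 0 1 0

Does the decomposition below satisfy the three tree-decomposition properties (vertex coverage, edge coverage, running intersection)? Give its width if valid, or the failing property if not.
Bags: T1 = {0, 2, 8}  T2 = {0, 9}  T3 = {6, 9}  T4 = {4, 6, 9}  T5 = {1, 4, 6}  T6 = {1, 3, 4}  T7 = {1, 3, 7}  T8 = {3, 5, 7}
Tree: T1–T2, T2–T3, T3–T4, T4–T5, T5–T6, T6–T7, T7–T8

No — edge (8,9) lies in no bag.

A tree decomposition must satisfy three properties: every vertex lies in some bag; for every edge, both endpoints lie together in some bag; and for every vertex, the bags containing it form a connected subtree. Here edge (8,9) lies in no bag, so the decomposition is invalid.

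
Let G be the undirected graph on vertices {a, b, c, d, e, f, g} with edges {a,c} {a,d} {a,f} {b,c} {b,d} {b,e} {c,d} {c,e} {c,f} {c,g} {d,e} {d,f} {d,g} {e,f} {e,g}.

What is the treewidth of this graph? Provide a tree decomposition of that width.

The largest bag has 4 vertices, giving width 3; this decomposition certifies tw(G) ≤ 3. For the lower bound, the 4 vertices {c, d, e, g} are pairwise adjacent, and any tree decomposition puts a clique entirely inside one bag — forcing width ≥ 3. Therefore the treewidth is 3.

Treewidth 3.
One optimal decomposition is:
Bags: B1 = {c, d, e, f}  B2 = {b, c, d, e}  B3 = {a, c, d, f}  B4 = {c, d, e, g}
Tree: B1–B2, B1–B3, B2–B4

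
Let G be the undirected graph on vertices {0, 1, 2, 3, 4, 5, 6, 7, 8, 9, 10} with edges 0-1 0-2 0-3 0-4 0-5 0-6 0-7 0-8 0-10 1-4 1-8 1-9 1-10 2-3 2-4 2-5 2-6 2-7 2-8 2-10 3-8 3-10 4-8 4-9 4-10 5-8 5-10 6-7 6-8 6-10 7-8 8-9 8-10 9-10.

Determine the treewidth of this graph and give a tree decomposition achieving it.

The largest bag has 5 vertices, giving width 4; this decomposition certifies tw(G) ≤ 4. Conversely, {0, 1, 4, 8, 10} is a clique of size 5, and the vertices of any clique must share a bag in every tree decomposition; so some bag has ≥ 5 vertices and tw(G) ≥ 4. Therefore the treewidth is 4.

Treewidth 4.
One such decomposition:
Bags: B1 = {0, 2, 4, 8, 10}  B2 = {0, 2, 5, 8, 10}  B3 = {0, 2, 3, 8, 10}  B4 = {0, 1, 4, 8, 10}  B5 = {0, 2, 6, 8, 10}  B6 = {0, 2, 6, 7, 8}  B7 = {1, 4, 8, 9, 10}
Tree: B1–B2, B2–B3, B1–B4, B2–B5, B5–B6, B4–B7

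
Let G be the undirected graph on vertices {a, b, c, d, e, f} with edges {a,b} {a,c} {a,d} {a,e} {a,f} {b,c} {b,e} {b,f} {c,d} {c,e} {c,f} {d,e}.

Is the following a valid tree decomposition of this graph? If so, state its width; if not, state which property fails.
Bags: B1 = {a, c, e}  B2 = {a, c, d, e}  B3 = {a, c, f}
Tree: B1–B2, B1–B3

A tree decomposition must satisfy three properties: every vertex lies in some bag; for every edge, both endpoints lie together in some bag; and for every vertex, the bags containing it form a connected subtree. Here vertex b appears in no bag, so the decomposition is invalid.

No — vertex b appears in no bag.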